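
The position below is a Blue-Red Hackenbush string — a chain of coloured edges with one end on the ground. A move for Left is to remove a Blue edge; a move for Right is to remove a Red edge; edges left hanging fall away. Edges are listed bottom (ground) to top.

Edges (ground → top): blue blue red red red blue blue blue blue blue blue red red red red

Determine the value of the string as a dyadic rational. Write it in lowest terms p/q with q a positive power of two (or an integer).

10209/8192

1 of 15 · b · max L 0 · min R +∞ — 1
2 of 15 · bb · max L 1 · min R +∞ — 2
3 of 15 · bbr · max L 1 · min R 2 — 3/2
4 of 15 · bbrr · max L 1 · min R 3/2 — 5/4
5 of 15 · bbrrr · max L 1 · min R 5/4 — 9/8
6 of 15 · bbrrrb · max L 9/8 · min R 5/4 — 19/16
7 of 15 · bbrrrbb · max L 19/16 · min R 5/4 — 39/32
8 of 15 · bbrrrbbb · max L 39/32 · min R 5/4 — 79/64
9 of 15 · bbrrrbbbb · max L 79/64 · min R 5/4 — 159/128
10 of 15 · bbrrrbbbbb · max L 159/128 · min R 5/4 — 319/256
11 of 15 · bbrrrbbbbbb · max L 319/256 · min R 5/4 — 639/512
12 of 15 · bbrrrbbbbbbr · max L 319/256 · min R 639/512 — 1277/1024
13 of 15 · bbrrrbbbbbbrr · max L 319/256 · min R 1277/1024 — 2553/2048
14 of 15 · bbrrrbbbbbbrrr · max L 319/256 · min R 2553/2048 — 5105/4096
15 of 15 · bbrrrbbbbbbrrrr · max L 319/256 · min R 5105/4096 — 10209/8192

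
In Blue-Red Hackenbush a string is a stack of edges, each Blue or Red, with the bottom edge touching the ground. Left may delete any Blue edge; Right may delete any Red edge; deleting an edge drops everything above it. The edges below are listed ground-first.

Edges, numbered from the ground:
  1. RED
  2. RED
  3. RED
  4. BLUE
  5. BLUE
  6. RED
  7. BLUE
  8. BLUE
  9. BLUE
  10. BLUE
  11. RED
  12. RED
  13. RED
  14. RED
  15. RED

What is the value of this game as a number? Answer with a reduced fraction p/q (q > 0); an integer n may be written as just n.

-9279/4096

Build G(s[:k]) for k = 1..15, string s = RED RED RED BLUE BLUE RED BLUE BLUE BLUE BLUE RED RED RED RED RED.
step 1: add RED to get R; options L={ · } R={ 0 } so -1
step 2: add RED to get RR; options L={ · } R={ -1; 0 } so -2
step 3: add RED to get RRR; options L={ · } R={ -2; -1; 0 } so -3
step 4: add BLUE to get RRRB; options L={ -3 } R={ -2; -1; 0 } so -5/2
step 5: add BLUE to get RRRBB; options L={ -3; -5/2 } R={ -2; -1; 0 } so -9/4
step 6: add RED to get RRRBBR; options L={ -3; -5/2 } R={ -9/4; -2; -1; 0 } so -19/8
step 7: add BLUE to get RRRBBRB; options L={ -3; -5/2; -19/8 } R={ -9/4; -2; -1; 0 } so -37/16
step 8: add BLUE to get RRRBBRBB; options L={ -3; -5/2; -19/8; -37/16 } R={ -9/4; -2; -1; 0 } so -73/32
step 9: add BLUE to get RRRBBRBBB; options L={ -3; -5/2; -19/8; -37/16; -73/32 } R={ -9/4; -2; -1; 0 } so -145/64
step 10: add BLUE to get RRRBBRBBBB; options L={ -3; -5/2; -19/8; -37/16; -73/32; -145/64 } R={ -9/4; -2; -1; 0 } so -289/128
step 11: add RED to get RRRBBRBBBBR; options L={ -3; -5/2; -19/8; -37/16; -73/32; -145/64 } R={ -289/128; -9/4; -2; -1; 0 } so -579/256
step 12: add RED to get RRRBBRBBBBRR; options L={ -3; -5/2; -19/8; -37/16; -73/32; -145/64 } R={ -579/256; -289/128; -9/4; -2; -1; 0 } so -1159/512
step 13: add RED to get RRRBBRBBBBRRR; options L={ -3; -5/2; -19/8; -37/16; -73/32; -145/64 } R={ -1159/512; -579/256; -289/128; -9/4; -2; -1; 0 } so -2319/1024
step 14: add RED to get RRRBBRBBBBRRRR; options L={ -3; -5/2; -19/8; -37/16; -73/32; -145/64 } R={ -2319/1024; -1159/512; -579/256; -289/128; -9/4; -2; -1; 0 } so -4639/2048
step 15: add RED to get RRRBBRBBBBRRRRR; options L={ -3; -5/2; -19/8; -37/16; -73/32; -145/64 } R={ -4639/2048; -2319/1024; -1159/512; -579/256; -289/128; -9/4; -2; -1; 0 } so -9279/4096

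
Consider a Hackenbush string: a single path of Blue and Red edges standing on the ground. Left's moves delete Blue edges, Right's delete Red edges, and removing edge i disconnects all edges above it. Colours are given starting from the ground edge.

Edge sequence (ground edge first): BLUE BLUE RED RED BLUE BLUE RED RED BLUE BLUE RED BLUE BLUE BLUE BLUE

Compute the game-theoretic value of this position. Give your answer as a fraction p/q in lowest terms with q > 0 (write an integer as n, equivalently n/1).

11487/8192

Prefix values for BLUE BLUE RED RED BLUE BLUE RED RED BLUE BLUE RED BLUE BLUE BLUE BLUE via {L|R} + simplicity:
step 1: add BLUE to get B; options L={ 0 } R={  } => 1
step 2: add BLUE to get BB; options L={ 0; 1 } R={  } => 2
step 3: add RED to get BBR; options L={ 0; 1 } R={ 2 } => 3/2
step 4: add RED to get BBRR; options L={ 0; 1 } R={ 3/2; 2 } => 5/4
step 5: add BLUE to get BBRRB; options L={ 0; 1; 5/4 } R={ 3/2; 2 } => 11/8
step 6: add BLUE to get BBRRBB; options L={ 0; 1; 5/4; 11/8 } R={ 3/2; 2 } => 23/16
step 7: add RED to get BBRRBBR; options L={ 0; 1; 5/4; 11/8 } R={ 23/16; 3/2; 2 } => 45/32
step 8: add RED to get BBRRBBRR; options L={ 0; 1; 5/4; 11/8 } R={ 45/32; 23/16; 3/2; 2 } => 89/64
step 9: add BLUE to get BBRRBBRRB; options L={ 0; 1; 5/4; 11/8; 89/64 } R={ 45/32; 23/16; 3/2; 2 } => 179/128
step 10: add BLUE to get BBRRBBRRBB; options L={ 0; 1; 5/4; 11/8; 89/64; 179/128 } R={ 45/32; 23/16; 3/2; 2 } => 359/256
step 11: add RED to get BBRRBBRRBBR; options L={ 0; 1; 5/4; 11/8; 89/64; 179/128 } R={ 359/256; 45/32; 23/16; 3/2; 2 } => 717/512
step 12: add BLUE to get BBRRBBRRBBRB; options L={ 0; 1; 5/4; 11/8; 89/64; 179/128; 717/512 } R={ 359/256; 45/32; 23/16; 3/2; 2 } => 1435/1024
step 13: add BLUE to get BBRRBBRRBBRBB; options L={ 0; 1; 5/4; 11/8; 89/64; 179/128; 717/512; 1435/1024 } R={ 359/256; 45/32; 23/16; 3/2; 2 } => 2871/2048
step 14: add BLUE to get BBRRBBRRBBRBBB; options L={ 0; 1; 5/4; 11/8; 89/64; 179/128; 717/512; 1435/1024; 2871/2048 } R={ 359/256; 45/32; 23/16; 3/2; 2 } => 5743/4096
step 15: add BLUE to get BBRRBBRRBBRBBBB; options L={ 0; 1; 5/4; 11/8; 89/64; 179/128; 717/512; 1435/1024; 2871/2048; 5743/4096 } R={ 359/256; 45/32; 23/16; 3/2; 2 } => 11487/8192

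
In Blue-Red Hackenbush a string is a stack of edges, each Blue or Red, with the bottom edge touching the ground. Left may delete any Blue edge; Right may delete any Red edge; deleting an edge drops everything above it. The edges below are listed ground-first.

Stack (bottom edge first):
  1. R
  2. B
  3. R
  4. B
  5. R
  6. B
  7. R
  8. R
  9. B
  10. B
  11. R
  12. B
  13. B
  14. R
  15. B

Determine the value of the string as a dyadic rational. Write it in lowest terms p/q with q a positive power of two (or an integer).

-11045/16384

R: Left { (no moves) }, Right { 0 } -> simplest -1
RB: Left { -1 }, Right { 0 } -> simplest -1/2
RBR: Left { -1 }, Right { -1/2, 0 } -> simplest -3/4
RBRB: Left { -1, -3/4 }, Right { -1/2, 0 } -> simplest -5/8
RBRBR: Left { -1, -3/4 }, Right { -5/8, -1/2, 0 } -> simplest -11/16
RBRBRB: Left { -1, -3/4, -11/16 }, Right { -5/8, -1/2, 0 } -> simplest -21/32
RBRBRBR: Left { -1, -3/4, -11/16 }, Right { -21/32, -5/8, -1/2, 0 } -> simplest -43/64
RBRBRBRR: Left { -1, -3/4, -11/16 }, Right { -43/64, -21/32, -5/8, -1/2, 0 } -> simplest -87/128
RBRBRBRRB: Left { -1, -3/4, -11/16, -87/128 }, Right { -43/64, -21/32, -5/8, -1/2, 0 } -> simplest -173/256
RBRBRBRRBB: Left { -1, -3/4, -11/16, -87/128, -173/256 }, Right { -43/64, -21/32, -5/8, -1/2, 0 } -> simplest -345/512
RBRBRBRRBBR: Left { -1, -3/4, -11/16, -87/128, -173/256 }, Right { -345/512, -43/64, -21/32, -5/8, -1/2, 0 } -> simplest -691/1024
RBRBRBRRBBRB: Left { -1, -3/4, -11/16, -87/128, -173/256, -691/1024 }, Right { -345/512, -43/64, -21/32, -5/8, -1/2, 0 } -> simplest -1381/2048
RBRBRBRRBBRBB: Left { -1, -3/4, -11/16, -87/128, -173/256, -691/1024, -1381/2048 }, Right { -345/512, -43/64, -21/32, -5/8, -1/2, 0 } -> simplest -2761/4096
RBRBRBRRBBRBBR: Left { -1, -3/4, -11/16, -87/128, -173/256, -691/1024, -1381/2048 }, Right { -2761/4096, -345/512, -43/64, -21/32, -5/8, -1/2, 0 } -> simplest -5523/8192
RBRBRBRRBBRBBRB: Left { -1, -3/4, -11/16, -87/128, -173/256, -691/1024, -1381/2048, -5523/8192 }, Right { -2761/4096, -345/512, -43/64, -21/32, -5/8, -1/2, 0 } -> simplest -11045/16384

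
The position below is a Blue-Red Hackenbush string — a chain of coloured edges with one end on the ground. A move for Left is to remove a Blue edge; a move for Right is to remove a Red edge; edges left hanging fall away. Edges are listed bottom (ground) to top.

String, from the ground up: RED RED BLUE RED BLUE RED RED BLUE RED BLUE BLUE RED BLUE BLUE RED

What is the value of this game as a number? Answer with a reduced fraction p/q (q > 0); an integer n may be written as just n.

Build v(s[:k]) for k = 1..15, string s = RED RED BLUE RED BLUE RED RED BLUE RED BLUE BLUE RED BLUE BLUE RED.
v_1 [R]  L=[]  R=[0]  so -1
v_2 [RR]  L=[]  R=[-1; 0]  so -2
v_3 [RRB]  L=[-2]  R=[-1; 0]  so -3/2
v_4 [RRBR]  L=[-2]  R=[-3/2; -1; 0]  so -7/4
v_5 [RRBRB]  L=[-2; -7/4]  R=[-3/2; -1; 0]  so -13/8
v_6 [RRBRBR]  L=[-2; -7/4]  R=[-13/8; -3/2; -1; 0]  so -27/16
v_7 [RRBRBRR]  L=[-2; -7/4]  R=[-27/16; -13/8; -3/2; -1; 0]  so -55/32
v_8 [RRBRBRRB]  L=[-2; -7/4; -55/32]  R=[-27/16; -13/8; -3/2; -1; 0]  so -109/64
v_9 [RRBRBRRBR]  L=[-2; -7/4; -55/32]  R=[-109/64; -27/16; -13/8; -3/2; -1; 0]  so -219/128
v_10 [RRBRBRRBRB]  L=[-2; -7/4; -55/32; -219/128]  R=[-109/64; -27/16; -13/8; -3/2; -1; 0]  so -437/256
v_11 [RRBRBRRBRBB]  L=[-2; -7/4; -55/32; -219/128; -437/256]  R=[-109/64; -27/16; -13/8; -3/2; -1; 0]  so -873/512
v_12 [RRBRBRRBRBBR]  L=[-2; -7/4; -55/32; -219/128; -437/256]  R=[-873/512; -109/64; -27/16; -13/8; -3/2; -1; 0]  so -1747/1024
v_13 [RRBRBRRBRBBRB]  L=[-2; -7/4; -55/32; -219/128; -437/256; -1747/1024]  R=[-873/512; -109/64; -27/16; -13/8; -3/2; -1; 0]  so -3493/2048
v_14 [RRBRBRRBRBBRBB]  L=[-2; -7/4; -55/32; -219/128; -437/256; -1747/1024; -3493/2048]  R=[-873/512; -109/64; -27/16; -13/8; -3/2; -1; 0]  so -6985/4096
v_15 [RRBRBRRBRBBRBBR]  L=[-2; -7/4; -55/32; -219/128; -437/256; -1747/1024; -3493/2048]  R=[-6985/4096; -873/512; -109/64; -27/16; -13/8; -3/2; -1; 0]  so -13971/8192

-13971/8192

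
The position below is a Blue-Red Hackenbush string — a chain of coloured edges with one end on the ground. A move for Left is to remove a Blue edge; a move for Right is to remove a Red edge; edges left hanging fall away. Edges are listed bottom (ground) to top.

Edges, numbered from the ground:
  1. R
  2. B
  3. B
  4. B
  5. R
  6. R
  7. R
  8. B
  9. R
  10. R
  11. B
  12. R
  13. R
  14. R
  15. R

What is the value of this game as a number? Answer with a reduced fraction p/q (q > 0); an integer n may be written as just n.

-3807/16384

edge 1 of 15 (R): { (no moves) | 0 } — -1
edge 2 of 15 (B): { -1 | 0 } — -1/2
edge 3 of 15 (B): { -1; -1/2 | 0 } — -1/4
edge 4 of 15 (B): { -1; -1/2; -1/4 | 0 } — -1/8
edge 5 of 15 (R): { -1; -1/2; -1/4 | -1/8; 0 } — -3/16
edge 6 of 15 (R): { -1; -1/2; -1/4 | -3/16; -1/8; 0 } — -7/32
edge 7 of 15 (R): { -1; -1/2; -1/4 | -7/32; -3/16; -1/8; 0 } — -15/64
edge 8 of 15 (B): { -1; -1/2; -1/4; -15/64 | -7/32; -3/16; -1/8; 0 } — -29/128
edge 9 of 15 (R): { -1; -1/2; -1/4; -15/64 | -29/128; -7/32; -3/16; -1/8; 0 } — -59/256
edge 10 of 15 (R): { -1; -1/2; -1/4; -15/64 | -59/256; -29/128; -7/32; -3/16; -1/8; 0 } — -119/512
edge 11 of 15 (B): { -1; -1/2; -1/4; -15/64; -119/512 | -59/256; -29/128; -7/32; -3/16; -1/8; 0 } — -237/1024
edge 12 of 15 (R): { -1; -1/2; -1/4; -15/64; -119/512 | -237/1024; -59/256; -29/128; -7/32; -3/16; -1/8; 0 } — -475/2048
edge 13 of 15 (R): { -1; -1/2; -1/4; -15/64; -119/512 | -475/2048; -237/1024; -59/256; -29/128; -7/32; -3/16; -1/8; 0 } — -951/4096
edge 14 of 15 (R): { -1; -1/2; -1/4; -15/64; -119/512 | -951/4096; -475/2048; -237/1024; -59/256; -29/128; -7/32; -3/16; -1/8; 0 } — -1903/8192
edge 15 of 15 (R): { -1; -1/2; -1/4; -15/64; -119/512 | -1903/8192; -951/4096; -475/2048; -237/1024; -59/256; -29/128; -7/32; -3/16; -1/8; 0 } — -3807/16384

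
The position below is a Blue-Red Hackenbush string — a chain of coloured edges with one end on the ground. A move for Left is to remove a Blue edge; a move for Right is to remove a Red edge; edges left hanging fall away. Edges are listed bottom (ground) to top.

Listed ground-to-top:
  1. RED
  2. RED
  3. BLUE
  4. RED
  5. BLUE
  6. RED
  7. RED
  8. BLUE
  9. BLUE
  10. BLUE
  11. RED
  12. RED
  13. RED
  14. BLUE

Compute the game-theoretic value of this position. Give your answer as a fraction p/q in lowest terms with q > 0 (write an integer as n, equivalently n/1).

step 1: add RED to get R; options L={  } R={ 0 } gives -1
step 2: add RED to get RR; options L={  } R={ -1,0 } gives -2
step 3: add BLUE to get RRB; options L={ -2 } R={ -1,0 } gives -3/2
step 4: add RED to get RRBR; options L={ -2 } R={ -3/2,-1,0 } gives -7/4
step 5: add BLUE to get RRBRB; options L={ -2,-7/4 } R={ -3/2,-1,0 } gives -13/8
step 6: add RED to get RRBRBR; options L={ -2,-7/4 } R={ -13/8,-3/2,-1,0 } gives -27/16
step 7: add RED to get RRBRBRR; options L={ -2,-7/4 } R={ -27/16,-13/8,-3/2,-1,0 } gives -55/32
step 8: add BLUE to get RRBRBRRB; options L={ -2,-7/4,-55/32 } R={ -27/16,-13/8,-3/2,-1,0 } gives -109/64
step 9: add BLUE to get RRBRBRRBB; options L={ -2,-7/4,-55/32,-109/64 } R={ -27/16,-13/8,-3/2,-1,0 } gives -217/128
step 10: add BLUE to get RRBRBRRBBB; options L={ -2,-7/4,-55/32,-109/64,-217/128 } R={ -27/16,-13/8,-3/2,-1,0 } gives -433/256
step 11: add RED to get RRBRBRRBBBR; options L={ -2,-7/4,-55/32,-109/64,-217/128 } R={ -433/256,-27/16,-13/8,-3/2,-1,0 } gives -867/512
step 12: add RED to get RRBRBRRBBBRR; options L={ -2,-7/4,-55/32,-109/64,-217/128 } R={ -867/512,-433/256,-27/16,-13/8,-3/2,-1,0 } gives -1735/1024
step 13: add RED to get RRBRBRRBBBRRR; options L={ -2,-7/4,-55/32,-109/64,-217/128 } R={ -1735/1024,-867/512,-433/256,-27/16,-13/8,-3/2,-1,0 } gives -3471/2048
step 14: add BLUE to get RRBRBRRBBBRRRB; options L={ -2,-7/4,-55/32,-109/64,-217/128,-3471/2048 } R={ -1735/1024,-867/512,-433/256,-27/16,-13/8,-3/2,-1,0 } gives -6941/4096

-6941/4096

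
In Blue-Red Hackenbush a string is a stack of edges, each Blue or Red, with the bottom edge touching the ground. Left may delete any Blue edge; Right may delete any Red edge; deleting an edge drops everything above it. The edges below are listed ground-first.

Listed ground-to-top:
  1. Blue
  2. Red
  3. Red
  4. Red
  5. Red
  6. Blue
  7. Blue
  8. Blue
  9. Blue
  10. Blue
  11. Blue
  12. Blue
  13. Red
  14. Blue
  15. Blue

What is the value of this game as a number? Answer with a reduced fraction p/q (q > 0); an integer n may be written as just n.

Build G(s[:k]) for k = 1..15, string s = Blue Red Red Red Red Blue Blue Blue Blue Blue Blue Blue Red Blue Blue.
1 of 15 · B · max L 0 · min R +∞ — 1
2 of 15 · BR · max L 0 · min R 1 — 1/2
3 of 15 · BRR · max L 0 · min R 1/2 — 1/4
4 of 15 · BRRR · max L 0 · min R 1/4 — 1/8
5 of 15 · BRRRR · max L 0 · min R 1/8 — 1/16
6 of 15 · BRRRRB · max L 1/16 · min R 1/8 — 3/32
7 of 15 · BRRRRBB · max L 3/32 · min R 1/8 — 7/64
8 of 15 · BRRRRBBB · max L 7/64 · min R 1/8 — 15/128
9 of 15 · BRRRRBBBB · max L 15/128 · min R 1/8 — 31/256
10 of 15 · BRRRRBBBBB · max L 31/256 · min R 1/8 — 63/512
11 of 15 · BRRRRBBBBBB · max L 63/512 · min R 1/8 — 127/1024
12 of 15 · BRRRRBBBBBBB · max L 127/1024 · min R 1/8 — 255/2048
13 of 15 · BRRRRBBBBBBBR · max L 127/1024 · min R 255/2048 — 509/4096
14 of 15 · BRRRRBBBBBBBRB · max L 509/4096 · min R 255/2048 — 1019/8192
15 of 15 · BRRRRBBBBBBBRBB · max L 1019/8192 · min R 255/2048 — 2039/16384

2039/16384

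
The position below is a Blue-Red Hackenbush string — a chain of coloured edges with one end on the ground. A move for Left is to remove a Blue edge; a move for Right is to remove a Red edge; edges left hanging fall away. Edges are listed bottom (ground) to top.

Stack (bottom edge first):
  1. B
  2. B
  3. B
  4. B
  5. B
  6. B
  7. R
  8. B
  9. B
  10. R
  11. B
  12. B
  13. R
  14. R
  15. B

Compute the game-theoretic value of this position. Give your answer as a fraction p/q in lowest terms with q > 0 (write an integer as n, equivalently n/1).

2995/512

Prefix values for B B B B B B R B B R B B R R B via {L|R} + simplicity:
g_1 [B]  L=[0]  R=[(no moves)]  — 1
g_2 [BB]  L=[0 1]  R=[(no moves)]  — 2
g_3 [BBB]  L=[0 1 2]  R=[(no moves)]  — 3
g_4 [BBBB]  L=[0 1 2 3]  R=[(no moves)]  — 4
g_5 [BBBBB]  L=[0 1 2 3 4]  R=[(no moves)]  — 5
g_6 [BBBBBB]  L=[0 1 2 3 4 5]  R=[(no moves)]  — 6
g_7 [BBBBBBR]  L=[0 1 2 3 4 5]  R=[6]  — 11/2
g_8 [BBBBBBRB]  L=[0 1 2 3 4 5 11/2]  R=[6]  — 23/4
g_9 [BBBBBBRBB]  L=[0 1 2 3 4 5 11/2 23/4]  R=[6]  — 47/8
g_10 [BBBBBBRBBR]  L=[0 1 2 3 4 5 11/2 23/4]  R=[47/8 6]  — 93/16
g_11 [BBBBBBRBBRB]  L=[0 1 2 3 4 5 11/2 23/4 93/16]  R=[47/8 6]  — 187/32
g_12 [BBBBBBRBBRBB]  L=[0 1 2 3 4 5 11/2 23/4 93/16 187/32]  R=[47/8 6]  — 375/64
g_13 [BBBBBBRBBRBBR]  L=[0 1 2 3 4 5 11/2 23/4 93/16 187/32]  R=[375/64 47/8 6]  — 749/128
g_14 [BBBBBBRBBRBBRR]  L=[0 1 2 3 4 5 11/2 23/4 93/16 187/32]  R=[749/128 375/64 47/8 6]  — 1497/256
g_15 [BBBBBBRBBRBBRRB]  L=[0 1 2 3 4 5 11/2 23/4 93/16 187/32 1497/256]  R=[749/128 375/64 47/8 6]  — 2995/512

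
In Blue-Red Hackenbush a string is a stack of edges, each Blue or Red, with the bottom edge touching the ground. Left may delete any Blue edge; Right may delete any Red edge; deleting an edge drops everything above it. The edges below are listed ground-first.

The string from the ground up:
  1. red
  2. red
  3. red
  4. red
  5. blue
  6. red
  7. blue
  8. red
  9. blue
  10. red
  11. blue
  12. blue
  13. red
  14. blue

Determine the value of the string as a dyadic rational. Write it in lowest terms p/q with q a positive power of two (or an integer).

-3749/1024

Recurse on prefixes of the 14-edge string red red red red blue red blue red blue red blue blue red blue:
1 of 14 · r · max L −∞ · min R 0 so -1
2 of 14 · rr · max L −∞ · min R -1 so -2
3 of 14 · rrr · max L −∞ · min R -2 so -3
4 of 14 · rrrr · max L −∞ · min R -3 so -4
5 of 14 · rrrrb · max L -4 · min R -3 so -7/2
6 of 14 · rrrrbr · max L -4 · min R -7/2 so -15/4
7 of 14 · rrrrbrb · max L -15/4 · min R -7/2 so -29/8
8 of 14 · rrrrbrbr · max L -15/4 · min R -29/8 so -59/16
9 of 14 · rrrrbrbrb · max L -59/16 · min R -29/8 so -117/32
10 of 14 · rrrrbrbrbr · max L -59/16 · min R -117/32 so -235/64
11 of 14 · rrrrbrbrbrb · max L -235/64 · min R -117/32 so -469/128
12 of 14 · rrrrbrbrbrbb · max L -469/128 · min R -117/32 so -937/256
13 of 14 · rrrrbrbrbrbbr · max L -469/128 · min R -937/256 so -1875/512
14 of 14 · rrrrbrbrbrbbrb · max L -1875/512 · min R -937/256 so -3749/1024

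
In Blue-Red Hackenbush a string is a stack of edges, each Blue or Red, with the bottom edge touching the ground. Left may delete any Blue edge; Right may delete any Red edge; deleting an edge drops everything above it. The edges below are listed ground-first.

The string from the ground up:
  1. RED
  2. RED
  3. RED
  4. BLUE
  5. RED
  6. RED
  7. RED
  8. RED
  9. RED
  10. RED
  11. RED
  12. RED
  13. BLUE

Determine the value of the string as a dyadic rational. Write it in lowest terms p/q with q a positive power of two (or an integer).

-3069/1024

Prefix values for RED RED RED BLUE RED RED RED RED RED RED RED RED BLUE via {L|R} + simplicity:
step 1: add RED to get R; options L={  } R={ 0 } = -1
step 2: add RED to get RR; options L={  } R={ -1,0 } = -2
step 3: add RED to get RRR; options L={  } R={ -2,-1,0 } = -3
step 4: add BLUE to get RRRB; options L={ -3 } R={ -2,-1,0 } = -5/2
step 5: add RED to get RRRBR; options L={ -3 } R={ -5/2,-2,-1,0 } = -11/4
step 6: add RED to get RRRBRR; options L={ -3 } R={ -11/4,-5/2,-2,-1,0 } = -23/8
step 7: add RED to get RRRBRRR; options L={ -3 } R={ -23/8,-11/4,-5/2,-2,-1,0 } = -47/16
step 8: add RED to get RRRBRRRR; options L={ -3 } R={ -47/16,-23/8,-11/4,-5/2,-2,-1,0 } = -95/32
step 9: add RED to get RRRBRRRRR; options L={ -3 } R={ -95/32,-47/16,-23/8,-11/4,-5/2,-2,-1,0 } = -191/64
step 10: add RED to get RRRBRRRRRR; options L={ -3 } R={ -191/64,-95/32,-47/16,-23/8,-11/4,-5/2,-2,-1,0 } = -383/128
step 11: add RED to get RRRBRRRRRRR; options L={ -3 } R={ -383/128,-191/64,-95/32,-47/16,-23/8,-11/4,-5/2,-2,-1,0 } = -767/256
step 12: add RED to get RRRBRRRRRRRR; options L={ -3 } R={ -767/256,-383/128,-191/64,-95/32,-47/16,-23/8,-11/4,-5/2,-2,-1,0 } = -1535/512
step 13: add BLUE to get RRRBRRRRRRRRB; options L={ -3,-1535/512 } R={ -767/256,-383/128,-191/64,-95/32,-47/16,-23/8,-11/4,-5/2,-2,-1,0 } = -3069/1024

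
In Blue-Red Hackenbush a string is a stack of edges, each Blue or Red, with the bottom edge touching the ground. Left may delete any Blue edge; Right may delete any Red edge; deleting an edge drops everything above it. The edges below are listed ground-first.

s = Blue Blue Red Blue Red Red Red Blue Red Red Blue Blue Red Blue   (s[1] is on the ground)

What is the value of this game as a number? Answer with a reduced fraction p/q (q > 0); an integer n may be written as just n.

Recurse on prefixes of the 14-edge string Blue Blue Red Blue Red Red Red Blue Red Red Blue Blue Red Blue:
1 of 14 · B · max L 0 · min R +∞ — 1
2 of 14 · BB · max L 1 · min R +∞ — 2
3 of 14 · BBR · max L 1 · min R 2 — 3/2
4 of 14 · BBRB · max L 3/2 · min R 2 — 7/4
5 of 14 · BBRBR · max L 3/2 · min R 7/4 — 13/8
6 of 14 · BBRBRR · max L 3/2 · min R 13/8 — 25/16
7 of 14 · BBRBRRR · max L 3/2 · min R 25/16 — 49/32
8 of 14 · BBRBRRRB · max L 49/32 · min R 25/16 — 99/64
9 of 14 · BBRBRRRBR · max L 49/32 · min R 99/64 — 197/128
10 of 14 · BBRBRRRBRR · max L 49/32 · min R 197/128 — 393/256
11 of 14 · BBRBRRRBRRB · max L 393/256 · min R 197/128 — 787/512
12 of 14 · BBRBRRRBRRBB · max L 787/512 · min R 197/128 — 1575/1024
13 of 14 · BBRBRRRBRRBBR · max L 787/512 · min R 1575/1024 — 3149/2048
14 of 14 · BBRBRRRBRRBBRB · max L 3149/2048 · min R 1575/1024 — 6299/4096

6299/4096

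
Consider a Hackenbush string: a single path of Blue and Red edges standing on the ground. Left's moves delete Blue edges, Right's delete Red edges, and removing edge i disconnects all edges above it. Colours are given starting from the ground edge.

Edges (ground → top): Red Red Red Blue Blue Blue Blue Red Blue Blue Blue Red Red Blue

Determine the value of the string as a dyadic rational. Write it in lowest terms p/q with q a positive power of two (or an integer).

-4237/2048

Recurse on prefixes of the 14-edge string Red Red Red Blue Blue Blue Blue Red Blue Blue Blue Red Red Blue:
step 1: add Red to get R; options L={ none } R={ 0 } -> -1
step 2: add Red to get RR; options L={ none } R={ -1; 0 } -> -2
step 3: add Red to get RRR; options L={ none } R={ -2; -1; 0 } -> -3
step 4: add Blue to get RRRB; options L={ -3 } R={ -2; -1; 0 } -> -5/2
step 5: add Blue to get RRRBB; options L={ -3; -5/2 } R={ -2; -1; 0 } -> -9/4
step 6: add Blue to get RRRBBB; options L={ -3; -5/2; -9/4 } R={ -2; -1; 0 } -> -17/8
step 7: add Blue to get RRRBBBB; options L={ -3; -5/2; -9/4; -17/8 } R={ -2; -1; 0 } -> -33/16
step 8: add Red to get RRRBBBBR; options L={ -3; -5/2; -9/4; -17/8 } R={ -33/16; -2; -1; 0 } -> -67/32
step 9: add Blue to get RRRBBBBRB; options L={ -3; -5/2; -9/4; -17/8; -67/32 } R={ -33/16; -2; -1; 0 } -> -133/64
step 10: add Blue to get RRRBBBBRBB; options L={ -3; -5/2; -9/4; -17/8; -67/32; -133/64 } R={ -33/16; -2; -1; 0 } -> -265/128
step 11: add Blue to get RRRBBBBRBBB; options L={ -3; -5/2; -9/4; -17/8; -67/32; -133/64; -265/128 } R={ -33/16; -2; -1; 0 } -> -529/256
step 12: add Red to get RRRBBBBRBBBR; options L={ -3; -5/2; -9/4; -17/8; -67/32; -133/64; -265/128 } R={ -529/256; -33/16; -2; -1; 0 } -> -1059/512
step 13: add Red to get RRRBBBBRBBBRR; options L={ -3; -5/2; -9/4; -17/8; -67/32; -133/64; -265/128 } R={ -1059/512; -529/256; -33/16; -2; -1; 0 } -> -2119/1024
step 14: add Blue to get RRRBBBBRBBBRRB; options L={ -3; -5/2; -9/4; -17/8; -67/32; -133/64; -265/128; -2119/1024 } R={ -1059/512; -529/256; -33/16; -2; -1; 0 } -> -4237/2048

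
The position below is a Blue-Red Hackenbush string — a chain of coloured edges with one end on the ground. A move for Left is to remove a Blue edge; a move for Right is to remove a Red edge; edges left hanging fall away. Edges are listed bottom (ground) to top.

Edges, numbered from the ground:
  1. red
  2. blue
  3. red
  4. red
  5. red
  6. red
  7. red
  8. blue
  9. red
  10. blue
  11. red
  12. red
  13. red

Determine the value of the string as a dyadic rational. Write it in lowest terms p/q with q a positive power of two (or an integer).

v_1 [r]  L=[—]  R=[0]  = -1
v_2 [rb]  L=[-1]  R=[0]  = -1/2
v_3 [rbr]  L=[-1]  R=[-1/2; 0]  = -3/4
v_4 [rbrr]  L=[-1]  R=[-3/4; -1/2; 0]  = -7/8
v_5 [rbrrr]  L=[-1]  R=[-7/8; -3/4; -1/2; 0]  = -15/16
v_6 [rbrrrr]  L=[-1]  R=[-15/16; -7/8; -3/4; -1/2; 0]  = -31/32
v_7 [rbrrrrr]  L=[-1]  R=[-31/32; -15/16; -7/8; -3/4; -1/2; 0]  = -63/64
v_8 [rbrrrrrb]  L=[-1; -63/64]  R=[-31/32; -15/16; -7/8; -3/4; -1/2; 0]  = -125/128
v_9 [rbrrrrrbr]  L=[-1; -63/64]  R=[-125/128; -31/32; -15/16; -7/8; -3/4; -1/2; 0]  = -251/256
v_10 [rbrrrrrbrb]  L=[-1; -63/64; -251/256]  R=[-125/128; -31/32; -15/16; -7/8; -3/4; -1/2; 0]  = -501/512
v_11 [rbrrrrrbrbr]  L=[-1; -63/64; -251/256]  R=[-501/512; -125/128; -31/32; -15/16; -7/8; -3/4; -1/2; 0]  = -1003/1024
v_12 [rbrrrrrbrbrr]  L=[-1; -63/64; -251/256]  R=[-1003/1024; -501/512; -125/128; -31/32; -15/16; -7/8; -3/4; -1/2; 0]  = -2007/2048
v_13 [rbrrrrrbrbrrr]  L=[-1; -63/64; -251/256]  R=[-2007/2048; -1003/1024; -501/512; -125/128; -31/32; -15/16; -7/8; -3/4; -1/2; 0]  = -4015/4096

-4015/4096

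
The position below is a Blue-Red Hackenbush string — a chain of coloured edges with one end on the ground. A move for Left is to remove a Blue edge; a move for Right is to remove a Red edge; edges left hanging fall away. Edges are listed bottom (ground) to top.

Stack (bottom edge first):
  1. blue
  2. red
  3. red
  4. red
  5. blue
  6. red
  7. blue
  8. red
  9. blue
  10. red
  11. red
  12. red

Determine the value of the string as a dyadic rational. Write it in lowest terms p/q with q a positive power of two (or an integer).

337/2048

Prefix values for blue red red red blue red blue red blue red red red via {L|R} + simplicity:
step 1: add blue to get b; options L={ 0 } R={ ∅ } = 1
step 2: add red to get br; options L={ 0 } R={ 1 } = 1/2
step 3: add red to get brr; options L={ 0 } R={ 1/2; 1 } = 1/4
step 4: add red to get brrr; options L={ 0 } R={ 1/4; 1/2; 1 } = 1/8
step 5: add blue to get brrrb; options L={ 0; 1/8 } R={ 1/4; 1/2; 1 } = 3/16
step 6: add red to get brrrbr; options L={ 0; 1/8 } R={ 3/16; 1/4; 1/2; 1 } = 5/32
step 7: add blue to get brrrbrb; options L={ 0; 1/8; 5/32 } R={ 3/16; 1/4; 1/2; 1 } = 11/64
step 8: add red to get brrrbrbr; options L={ 0; 1/8; 5/32 } R={ 11/64; 3/16; 1/4; 1/2; 1 } = 21/128
step 9: add blue to get brrrbrbrb; options L={ 0; 1/8; 5/32; 21/128 } R={ 11/64; 3/16; 1/4; 1/2; 1 } = 43/256
step 10: add red to get brrrbrbrbr; options L={ 0; 1/8; 5/32; 21/128 } R={ 43/256; 11/64; 3/16; 1/4; 1/2; 1 } = 85/512
step 11: add red to get brrrbrbrbrr; options L={ 0; 1/8; 5/32; 21/128 } R={ 85/512; 43/256; 11/64; 3/16; 1/4; 1/2; 1 } = 169/1024
step 12: add red to get brrrbrbrbrrr; options L={ 0; 1/8; 5/32; 21/128 } R={ 169/1024; 85/512; 43/256; 11/64; 3/16; 1/4; 1/2; 1 } = 337/2048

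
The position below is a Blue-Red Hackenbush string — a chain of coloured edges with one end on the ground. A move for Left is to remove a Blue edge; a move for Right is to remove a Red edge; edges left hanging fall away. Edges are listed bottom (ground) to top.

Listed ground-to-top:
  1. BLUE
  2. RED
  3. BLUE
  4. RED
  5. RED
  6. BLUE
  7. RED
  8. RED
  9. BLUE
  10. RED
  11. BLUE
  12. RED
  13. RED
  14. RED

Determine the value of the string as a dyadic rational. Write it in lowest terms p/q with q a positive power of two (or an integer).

4689/8192

Build g(s[:k]) for k = 1..14, string s = BLUE RED BLUE RED RED BLUE RED RED BLUE RED BLUE RED RED RED.
1 of 14 · B · max L 0 · min R +∞ -> 1
2 of 14 · BR · max L 0 · min R 1 -> 1/2
3 of 14 · BRB · max L 1/2 · min R 1 -> 3/4
4 of 14 · BRBR · max L 1/2 · min R 3/4 -> 5/8
5 of 14 · BRBRR · max L 1/2 · min R 5/8 -> 9/16
6 of 14 · BRBRRB · max L 9/16 · min R 5/8 -> 19/32
7 of 14 · BRBRRBR · max L 9/16 · min R 19/32 -> 37/64
8 of 14 · BRBRRBRR · max L 9/16 · min R 37/64 -> 73/128
9 of 14 · BRBRRBRRB · max L 73/128 · min R 37/64 -> 147/256
10 of 14 · BRBRRBRRBR · max L 73/128 · min R 147/256 -> 293/512
11 of 14 · BRBRRBRRBRB · max L 293/512 · min R 147/256 -> 587/1024
12 of 14 · BRBRRBRRBRBR · max L 293/512 · min R 587/1024 -> 1173/2048
13 of 14 · BRBRRBRRBRBRR · max L 293/512 · min R 1173/2048 -> 2345/4096
14 of 14 · BRBRRBRRBRBRRR · max L 293/512 · min R 2345/4096 -> 4689/8192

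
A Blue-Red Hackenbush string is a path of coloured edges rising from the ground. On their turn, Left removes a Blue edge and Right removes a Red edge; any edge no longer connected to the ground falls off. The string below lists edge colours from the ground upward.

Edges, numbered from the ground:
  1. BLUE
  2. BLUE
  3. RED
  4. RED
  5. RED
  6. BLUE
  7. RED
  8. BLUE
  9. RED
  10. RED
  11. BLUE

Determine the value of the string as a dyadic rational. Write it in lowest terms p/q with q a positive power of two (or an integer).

595/512

Build G(s[:k]) for k = 1..11, string s = BLUE BLUE RED RED RED BLUE RED BLUE RED RED BLUE.
edge 1 of 11 (BLUE): { 0 | · } -> 1
edge 2 of 11 (BLUE): { 0,1 | · } -> 2
edge 3 of 11 (RED): { 0,1 | 2 } -> 3/2
edge 4 of 11 (RED): { 0,1 | 3/2,2 } -> 5/4
edge 5 of 11 (RED): { 0,1 | 5/4,3/2,2 } -> 9/8
edge 6 of 11 (BLUE): { 0,1,9/8 | 5/4,3/2,2 } -> 19/16
edge 7 of 11 (RED): { 0,1,9/8 | 19/16,5/4,3/2,2 } -> 37/32
edge 8 of 11 (BLUE): { 0,1,9/8,37/32 | 19/16,5/4,3/2,2 } -> 75/64
edge 9 of 11 (RED): { 0,1,9/8,37/32 | 75/64,19/16,5/4,3/2,2 } -> 149/128
edge 10 of 11 (RED): { 0,1,9/8,37/32 | 149/128,75/64,19/16,5/4,3/2,2 } -> 297/256
edge 11 of 11 (BLUE): { 0,1,9/8,37/32,297/256 | 149/128,75/64,19/16,5/4,3/2,2 } -> 595/512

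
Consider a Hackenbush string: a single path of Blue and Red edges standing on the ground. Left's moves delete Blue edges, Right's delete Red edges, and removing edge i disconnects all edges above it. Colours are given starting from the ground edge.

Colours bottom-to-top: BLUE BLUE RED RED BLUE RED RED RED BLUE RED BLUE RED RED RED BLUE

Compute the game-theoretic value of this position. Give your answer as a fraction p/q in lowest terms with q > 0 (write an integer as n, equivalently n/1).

B: Left { 0 }, Right { ∅ } gives simplest 1
BB: Left { 0 1 }, Right { ∅ } gives simplest 2
BBR: Left { 0 1 }, Right { 2 } gives simplest 3/2
BBRR: Left { 0 1 }, Right { 3/2 2 } gives simplest 5/4
BBRRB: Left { 0 1 5/4 }, Right { 3/2 2 } gives simplest 11/8
BBRRBR: Left { 0 1 5/4 }, Right { 11/8 3/2 2 } gives simplest 21/16
BBRRBRR: Left { 0 1 5/4 }, Right { 21/16 11/8 3/2 2 } gives simplest 41/32
BBRRBRRR: Left { 0 1 5/4 }, Right { 41/32 21/16 11/8 3/2 2 } gives simplest 81/64
BBRRBRRRB: Left { 0 1 5/4 81/64 }, Right { 41/32 21/16 11/8 3/2 2 } gives simplest 163/128
BBRRBRRRBR: Left { 0 1 5/4 81/64 }, Right { 163/128 41/32 21/16 11/8 3/2 2 } gives simplest 325/256
BBRRBRRRBRB: Left { 0 1 5/4 81/64 325/256 }, Right { 163/128 41/32 21/16 11/8 3/2 2 } gives simplest 651/512
BBRRBRRRBRBR: Left { 0 1 5/4 81/64 325/256 }, Right { 651/512 163/128 41/32 21/16 11/8 3/2 2 } gives simplest 1301/1024
BBRRBRRRBRBRR: Left { 0 1 5/4 81/64 325/256 }, Right { 1301/1024 651/512 163/128 41/32 21/16 11/8 3/2 2 } gives simplest 2601/2048
BBRRBRRRBRBRRR: Left { 0 1 5/4 81/64 325/256 }, Right { 2601/2048 1301/1024 651/512 163/128 41/32 21/16 11/8 3/2 2 } gives simplest 5201/4096
BBRRBRRRBRBRRRB: Left { 0 1 5/4 81/64 325/256 5201/4096 }, Right { 2601/2048 1301/1024 651/512 163/128 41/32 21/16 11/8 3/2 2 } gives simplest 10403/8192

10403/8192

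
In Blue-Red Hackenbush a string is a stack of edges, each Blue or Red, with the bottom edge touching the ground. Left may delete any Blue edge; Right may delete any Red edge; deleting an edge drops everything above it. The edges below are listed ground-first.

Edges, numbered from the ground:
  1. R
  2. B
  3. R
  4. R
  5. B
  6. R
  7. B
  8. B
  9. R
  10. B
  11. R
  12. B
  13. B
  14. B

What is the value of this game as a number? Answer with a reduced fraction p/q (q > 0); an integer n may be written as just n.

-6737/8192

edge 1 of 14 (R): { (no moves) | 0 } = -1
edge 2 of 14 (B): { -1 | 0 } = -1/2
edge 3 of 14 (R): { -1 | -1/2, 0 } = -3/4
edge 4 of 14 (R): { -1 | -3/4, -1/2, 0 } = -7/8
edge 5 of 14 (B): { -1, -7/8 | -3/4, -1/2, 0 } = -13/16
edge 6 of 14 (R): { -1, -7/8 | -13/16, -3/4, -1/2, 0 } = -27/32
edge 7 of 14 (B): { -1, -7/8, -27/32 | -13/16, -3/4, -1/2, 0 } = -53/64
edge 8 of 14 (B): { -1, -7/8, -27/32, -53/64 | -13/16, -3/4, -1/2, 0 } = -105/128
edge 9 of 14 (R): { -1, -7/8, -27/32, -53/64 | -105/128, -13/16, -3/4, -1/2, 0 } = -211/256
edge 10 of 14 (B): { -1, -7/8, -27/32, -53/64, -211/256 | -105/128, -13/16, -3/4, -1/2, 0 } = -421/512
edge 11 of 14 (R): { -1, -7/8, -27/32, -53/64, -211/256 | -421/512, -105/128, -13/16, -3/4, -1/2, 0 } = -843/1024
edge 12 of 14 (B): { -1, -7/8, -27/32, -53/64, -211/256, -843/1024 | -421/512, -105/128, -13/16, -3/4, -1/2, 0 } = -1685/2048
edge 13 of 14 (B): { -1, -7/8, -27/32, -53/64, -211/256, -843/1024, -1685/2048 | -421/512, -105/128, -13/16, -3/4, -1/2, 0 } = -3369/4096
edge 14 of 14 (B): { -1, -7/8, -27/32, -53/64, -211/256, -843/1024, -1685/2048, -3369/4096 | -421/512, -105/128, -13/16, -3/4, -1/2, 0 } = -6737/8192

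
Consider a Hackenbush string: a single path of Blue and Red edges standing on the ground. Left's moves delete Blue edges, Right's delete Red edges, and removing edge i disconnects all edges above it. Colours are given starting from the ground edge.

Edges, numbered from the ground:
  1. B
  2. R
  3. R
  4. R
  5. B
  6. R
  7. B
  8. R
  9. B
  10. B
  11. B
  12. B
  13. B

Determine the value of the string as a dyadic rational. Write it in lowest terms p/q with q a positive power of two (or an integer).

B: Left { 0 }, Right { ∅ } gives simplest 1
BR: Left { 0 }, Right { 1 } gives simplest 1/2
BRR: Left { 0 }, Right { 1/2,1 } gives simplest 1/4
BRRR: Left { 0 }, Right { 1/4,1/2,1 } gives simplest 1/8
BRRRB: Left { 0,1/8 }, Right { 1/4,1/2,1 } gives simplest 3/16
BRRRBR: Left { 0,1/8 }, Right { 3/16,1/4,1/2,1 } gives simplest 5/32
BRRRBRB: Left { 0,1/8,5/32 }, Right { 3/16,1/4,1/2,1 } gives simplest 11/64
BRRRBRBR: Left { 0,1/8,5/32 }, Right { 11/64,3/16,1/4,1/2,1 } gives simplest 21/128
BRRRBRBRB: Left { 0,1/8,5/32,21/128 }, Right { 11/64,3/16,1/4,1/2,1 } gives simplest 43/256
BRRRBRBRBB: Left { 0,1/8,5/32,21/128,43/256 }, Right { 11/64,3/16,1/4,1/2,1 } gives simplest 87/512
BRRRBRBRBBB: Left { 0,1/8,5/32,21/128,43/256,87/512 }, Right { 11/64,3/16,1/4,1/2,1 } gives simplest 175/1024
BRRRBRBRBBBB: Left { 0,1/8,5/32,21/128,43/256,87/512,175/1024 }, Right { 11/64,3/16,1/4,1/2,1 } gives simplest 351/2048
BRRRBRBRBBBBB: Left { 0,1/8,5/32,21/128,43/256,87/512,175/1024,351/2048 }, Right { 11/64,3/16,1/4,1/2,1 } gives simplest 703/4096

703/4096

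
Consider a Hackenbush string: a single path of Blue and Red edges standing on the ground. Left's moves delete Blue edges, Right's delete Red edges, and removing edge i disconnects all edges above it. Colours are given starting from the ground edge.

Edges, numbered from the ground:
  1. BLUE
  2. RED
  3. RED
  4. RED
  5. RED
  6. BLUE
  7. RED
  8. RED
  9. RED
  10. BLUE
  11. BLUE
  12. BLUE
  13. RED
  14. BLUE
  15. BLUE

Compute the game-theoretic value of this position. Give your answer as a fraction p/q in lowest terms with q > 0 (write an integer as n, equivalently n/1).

edge 1 of 15 (BLUE): { 0 | none } gives 1
edge 2 of 15 (RED): { 0 | 1 } gives 1/2
edge 3 of 15 (RED): { 0 | 1/2; 1 } gives 1/4
edge 4 of 15 (RED): { 0 | 1/4; 1/2; 1 } gives 1/8
edge 5 of 15 (RED): { 0 | 1/8; 1/4; 1/2; 1 } gives 1/16
edge 6 of 15 (BLUE): { 0; 1/16 | 1/8; 1/4; 1/2; 1 } gives 3/32
edge 7 of 15 (RED): { 0; 1/16 | 3/32; 1/8; 1/4; 1/2; 1 } gives 5/64
edge 8 of 15 (RED): { 0; 1/16 | 5/64; 3/32; 1/8; 1/4; 1/2; 1 } gives 9/128
edge 9 of 15 (RED): { 0; 1/16 | 9/128; 5/64; 3/32; 1/8; 1/4; 1/2; 1 } gives 17/256
edge 10 of 15 (BLUE): { 0; 1/16; 17/256 | 9/128; 5/64; 3/32; 1/8; 1/4; 1/2; 1 } gives 35/512
edge 11 of 15 (BLUE): { 0; 1/16; 17/256; 35/512 | 9/128; 5/64; 3/32; 1/8; 1/4; 1/2; 1 } gives 71/1024
edge 12 of 15 (BLUE): { 0; 1/16; 17/256; 35/512; 71/1024 | 9/128; 5/64; 3/32; 1/8; 1/4; 1/2; 1 } gives 143/2048
edge 13 of 15 (RED): { 0; 1/16; 17/256; 35/512; 71/1024 | 143/2048; 9/128; 5/64; 3/32; 1/8; 1/4; 1/2; 1 } gives 285/4096
edge 14 of 15 (BLUE): { 0; 1/16; 17/256; 35/512; 71/1024; 285/4096 | 143/2048; 9/128; 5/64; 3/32; 1/8; 1/4; 1/2; 1 } gives 571/8192
edge 15 of 15 (BLUE): { 0; 1/16; 17/256; 35/512; 71/1024; 285/4096; 571/8192 | 143/2048; 9/128; 5/64; 3/32; 1/8; 1/4; 1/2; 1 } gives 1143/16384

1143/16384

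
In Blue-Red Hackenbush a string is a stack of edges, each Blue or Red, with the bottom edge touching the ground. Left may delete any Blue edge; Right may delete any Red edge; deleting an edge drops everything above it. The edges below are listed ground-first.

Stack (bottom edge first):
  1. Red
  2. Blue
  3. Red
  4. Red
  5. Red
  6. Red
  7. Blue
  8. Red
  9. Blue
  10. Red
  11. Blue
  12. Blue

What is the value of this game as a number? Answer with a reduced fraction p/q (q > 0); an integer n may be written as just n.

Build g(s[:k]) for k = 1..12, string s = Red Blue Red Red Red Red Blue Red Blue Red Blue Blue.
g_1 [R]  L=[]  R=[0]  => -1
g_2 [RB]  L=[-1]  R=[0]  => -1/2
g_3 [RBR]  L=[-1]  R=[-1/2; 0]  => -3/4
g_4 [RBRR]  L=[-1]  R=[-3/4; -1/2; 0]  => -7/8
g_5 [RBRRR]  L=[-1]  R=[-7/8; -3/4; -1/2; 0]  => -15/16
g_6 [RBRRRR]  L=[-1]  R=[-15/16; -7/8; -3/4; -1/2; 0]  => -31/32
g_7 [RBRRRRB]  L=[-1; -31/32]  R=[-15/16; -7/8; -3/4; -1/2; 0]  => -61/64
g_8 [RBRRRRBR]  L=[-1; -31/32]  R=[-61/64; -15/16; -7/8; -3/4; -1/2; 0]  => -123/128
g_9 [RBRRRRBRB]  L=[-1; -31/32; -123/128]  R=[-61/64; -15/16; -7/8; -3/4; -1/2; 0]  => -245/256
g_10 [RBRRRRBRBR]  L=[-1; -31/32; -123/128]  R=[-245/256; -61/64; -15/16; -7/8; -3/4; -1/2; 0]  => -491/512
g_11 [RBRRRRBRBRB]  L=[-1; -31/32; -123/128; -491/512]  R=[-245/256; -61/64; -15/16; -7/8; -3/4; -1/2; 0]  => -981/1024
g_12 [RBRRRRBRBRBB]  L=[-1; -31/32; -123/128; -491/512; -981/1024]  R=[-245/256; -61/64; -15/16; -7/8; -3/4; -1/2; 0]  => -1961/2048

-1961/2048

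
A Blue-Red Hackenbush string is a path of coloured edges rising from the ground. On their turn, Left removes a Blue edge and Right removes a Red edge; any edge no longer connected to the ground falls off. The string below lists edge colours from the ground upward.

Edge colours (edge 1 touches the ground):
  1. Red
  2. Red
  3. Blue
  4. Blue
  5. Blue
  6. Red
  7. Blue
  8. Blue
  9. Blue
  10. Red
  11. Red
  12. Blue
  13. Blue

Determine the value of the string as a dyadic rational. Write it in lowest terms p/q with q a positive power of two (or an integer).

-2329/2048

step 1: add Red to get R; options L={ ∅ } R={ 0 } ⇒ -1
step 2: add Red to get RR; options L={ ∅ } R={ -1 0 } ⇒ -2
step 3: add Blue to get RRB; options L={ -2 } R={ -1 0 } ⇒ -3/2
step 4: add Blue to get RRBB; options L={ -2 -3/2 } R={ -1 0 } ⇒ -5/4
step 5: add Blue to get RRBBB; options L={ -2 -3/2 -5/4 } R={ -1 0 } ⇒ -9/8
step 6: add Red to get RRBBBR; options L={ -2 -3/2 -5/4 } R={ -9/8 -1 0 } ⇒ -19/16
step 7: add Blue to get RRBBBRB; options L={ -2 -3/2 -5/4 -19/16 } R={ -9/8 -1 0 } ⇒ -37/32
step 8: add Blue to get RRBBBRBB; options L={ -2 -3/2 -5/4 -19/16 -37/32 } R={ -9/8 -1 0 } ⇒ -73/64
step 9: add Blue to get RRBBBRBBB; options L={ -2 -3/2 -5/4 -19/16 -37/32 -73/64 } R={ -9/8 -1 0 } ⇒ -145/128
step 10: add Red to get RRBBBRBBBR; options L={ -2 -3/2 -5/4 -19/16 -37/32 -73/64 } R={ -145/128 -9/8 -1 0 } ⇒ -291/256
step 11: add Red to get RRBBBRBBBRR; options L={ -2 -3/2 -5/4 -19/16 -37/32 -73/64 } R={ -291/256 -145/128 -9/8 -1 0 } ⇒ -583/512
step 12: add Blue to get RRBBBRBBBRRB; options L={ -2 -3/2 -5/4 -19/16 -37/32 -73/64 -583/512 } R={ -291/256 -145/128 -9/8 -1 0 } ⇒ -1165/1024
step 13: add Blue to get RRBBBRBBBRRBB; options L={ -2 -3/2 -5/4 -19/16 -37/32 -73/64 -583/512 -1165/1024 } R={ -291/256 -145/128 -9/8 -1 0 } ⇒ -2329/2048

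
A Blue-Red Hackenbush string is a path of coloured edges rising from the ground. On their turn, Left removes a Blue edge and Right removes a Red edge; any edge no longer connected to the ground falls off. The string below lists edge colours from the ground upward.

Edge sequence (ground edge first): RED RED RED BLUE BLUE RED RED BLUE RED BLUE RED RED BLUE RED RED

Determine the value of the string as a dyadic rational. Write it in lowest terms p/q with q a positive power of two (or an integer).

Recurse on prefixes of the 15-edge string RED RED RED BLUE BLUE RED RED BLUE RED BLUE RED RED BLUE RED RED:
R: Left {  }, Right { 0 } = simplest -1
RR: Left {  }, Right { -1, 0 } = simplest -2
RRR: Left {  }, Right { -2, -1, 0 } = simplest -3
RRRB: Left { -3 }, Right { -2, -1, 0 } = simplest -5/2
RRRBB: Left { -3, -5/2 }, Right { -2, -1, 0 } = simplest -9/4
RRRBBR: Left { -3, -5/2 }, Right { -9/4, -2, -1, 0 } = simplest -19/8
RRRBBRR: Left { -3, -5/2 }, Right { -19/8, -9/4, -2, -1, 0 } = simplest -39/16
RRRBBRRB: Left { -3, -5/2, -39/16 }, Right { -19/8, -9/4, -2, -1, 0 } = simplest -77/32
RRRBBRRBR: Left { -3, -5/2, -39/16 }, Right { -77/32, -19/8, -9/4, -2, -1, 0 } = simplest -155/64
RRRBBRRBRB: Left { -3, -5/2, -39/16, -155/64 }, Right { -77/32, -19/8, -9/4, -2, -1, 0 } = simplest -309/128
RRRBBRRBRBR: Left { -3, -5/2, -39/16, -155/64 }, Right { -309/128, -77/32, -19/8, -9/4, -2, -1, 0 } = simplest -619/256
RRRBBRRBRBRR: Left { -3, -5/2, -39/16, -155/64 }, Right { -619/256, -309/128, -77/32, -19/8, -9/4, -2, -1, 0 } = simplest -1239/512
RRRBBRRBRBRRB: Left { -3, -5/2, -39/16, -155/64, -1239/512 }, Right { -619/256, -309/128, -77/32, -19/8, -9/4, -2, -1, 0 } = simplest -2477/1024
RRRBBRRBRBRRBR: Left { -3, -5/2, -39/16, -155/64, -1239/512 }, Right { -2477/1024, -619/256, -309/128, -77/32, -19/8, -9/4, -2, -1, 0 } = simplest -4955/2048
RRRBBRRBRBRRBRR: Left { -3, -5/2, -39/16, -155/64, -1239/512 }, Right { -4955/2048, -2477/1024, -619/256, -309/128, -77/32, -19/8, -9/4, -2, -1, 0 } = simplest -9911/4096

-9911/4096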